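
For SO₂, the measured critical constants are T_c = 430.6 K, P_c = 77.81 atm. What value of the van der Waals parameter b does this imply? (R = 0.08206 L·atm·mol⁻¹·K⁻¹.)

b ≈ 0.05676 L/mol

From T_c = 8a/(27Rb) and P_c = a/(27b²): b = R T_c/(8 P_c).
b = (0.08206)(430.6)/(8×77.81) = 35.335/622.48 = 0.05676 L/mol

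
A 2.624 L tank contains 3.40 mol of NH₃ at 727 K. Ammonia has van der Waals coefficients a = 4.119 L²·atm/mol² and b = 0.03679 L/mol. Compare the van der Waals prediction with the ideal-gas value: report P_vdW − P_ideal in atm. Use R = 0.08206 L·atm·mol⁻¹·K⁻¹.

Ideal: P_ideal = nRT/V = (3.40)(0.08206)(727)/2.624 = 77.3003 atm
vdW: P = nRT/(V − nb) − a n²/V² = 202.836/2.49891 − 47.6156/6.88538 = 81.1698 − 6.91546 = 74.2543 atm
ΔP = 74.2543 − 77.3003 = -3.046 atm

ΔP ≈ -3.046 atm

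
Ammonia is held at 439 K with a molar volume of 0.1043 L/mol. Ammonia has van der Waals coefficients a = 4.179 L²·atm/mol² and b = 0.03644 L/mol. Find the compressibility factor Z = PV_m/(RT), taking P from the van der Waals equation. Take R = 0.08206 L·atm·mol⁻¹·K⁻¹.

P = RT/(V_m − b) − a/V_m² = (0.08206)(439)/(0.1043 − 0.03644) − 4.179/(0.1043)²
  = 36.024/0.067860 − 384.15 = 530.86 − 384.15 = 146.71 atm
Z = PV_m/(RT) = (146.71)(0.1043)/((0.08206)(439)) = 15.302/36.024 = 0.4248

Z ≈ 0.4248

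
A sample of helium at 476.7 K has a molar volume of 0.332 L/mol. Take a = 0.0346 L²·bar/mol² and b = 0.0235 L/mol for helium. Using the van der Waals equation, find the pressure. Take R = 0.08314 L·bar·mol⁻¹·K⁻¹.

P ≈ 128.2 bar

P = RT/(V_m − b) − a/V_m²
RT/(V_m − b) = (0.08314)(476.7)/(0.332 − 0.0235) = 39.633/0.30850 = 128.47 bar
a/V_m² = 0.0346/(0.332)² = 0.31391 bar
P = 128.47 − 0.31391 = 128.2 bar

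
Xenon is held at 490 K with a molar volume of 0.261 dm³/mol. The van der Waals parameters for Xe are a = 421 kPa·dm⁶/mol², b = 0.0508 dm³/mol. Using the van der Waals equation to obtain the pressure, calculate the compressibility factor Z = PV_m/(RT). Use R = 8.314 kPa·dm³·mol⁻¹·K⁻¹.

P = RT/(V_m − b) − a/V_m² = (8.314)(490)/(0.261 − 0.0508) − 421/(0.261)²
  = 4073.9/0.21020 − 6180.2 = 19381 − 6180.2 = 13201 kPa
Z = PV_m/(RT) = (13201)(0.261)/((8.314)(490)) = 3445.5/4073.9 = 0.8457

Z ≈ 0.8457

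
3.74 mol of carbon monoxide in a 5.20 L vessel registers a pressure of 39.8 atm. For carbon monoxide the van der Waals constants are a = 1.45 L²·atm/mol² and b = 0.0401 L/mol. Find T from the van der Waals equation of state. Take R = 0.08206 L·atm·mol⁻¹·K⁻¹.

T ≈ 667.2 K

T = (P + a n²/V²)(V − nb)/(nR)
P + a n²/V² = 39.8 + (1.45)(3.74)²/(5.20)² = 40.550 atm
V − nb = 5.20 − (3.74)(0.0401) = 5.0500 L
T = (40.550)(5.0500)/((3.74)(0.08206)) = 667.2 K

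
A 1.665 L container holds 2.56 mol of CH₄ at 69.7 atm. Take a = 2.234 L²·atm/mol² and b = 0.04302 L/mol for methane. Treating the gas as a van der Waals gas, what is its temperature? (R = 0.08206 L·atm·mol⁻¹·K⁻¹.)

T ≈ 555.0 K

T = (P + a n²/V²)(V − nb)/(nR)
P + a n²/V² = 69.7 + (2.234)(2.56)²/(1.665)² = 74.981 atm
V − nb = 1.665 − (2.56)(0.04302) = 1.5549 L
T = (74.981)(1.5549)/((2.56)(0.08206)) = 555.0 K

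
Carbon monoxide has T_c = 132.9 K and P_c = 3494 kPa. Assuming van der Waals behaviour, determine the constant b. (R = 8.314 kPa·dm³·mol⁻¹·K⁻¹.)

From T_c = 8a/(27Rb) and P_c = a/(27b²): b = R T_c/(8 P_c).
b = (8.314)(132.9)/(8×3494) = 1104.9/27952 = 0.03953 dm³/mol

b ≈ 0.03953 dm³/mol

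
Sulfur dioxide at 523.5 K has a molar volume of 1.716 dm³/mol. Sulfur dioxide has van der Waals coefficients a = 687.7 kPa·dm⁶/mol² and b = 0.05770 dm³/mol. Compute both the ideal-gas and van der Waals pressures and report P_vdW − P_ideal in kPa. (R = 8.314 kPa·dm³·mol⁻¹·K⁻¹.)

ΔP ≈ -145.3 kPa

Ideal: P_ideal = RT/V_m = (8.314)(523.5)/1.716 = 2536.35 kPa
vdW: P = RT/(V_m − b) − a/V_m² = 4352.38/1.65830 − 687.7/2.94466 = 2624.60 − 233.541 = 2391.06 kPa
ΔP = 2391.06 − 2536.35 = -145.3 kPa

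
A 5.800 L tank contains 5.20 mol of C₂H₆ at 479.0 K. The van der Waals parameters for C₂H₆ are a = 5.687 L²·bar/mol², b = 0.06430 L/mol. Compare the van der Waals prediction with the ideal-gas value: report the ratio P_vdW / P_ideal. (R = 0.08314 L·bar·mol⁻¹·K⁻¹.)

Ideal: P_ideal = nRT/V = (5.20)(0.08314)(479.0)/5.800 = 35.7043 bar
vdW: P = nRT/(V − nb) − a n²/V² = 207.085/5.46564 − 153.776/33.6400 = 37.8885 − 4.57122 = 33.3173 bar
Ratio = 33.3173/35.7043 = 0.9331

P_vdW / P_ideal ≈ 0.9331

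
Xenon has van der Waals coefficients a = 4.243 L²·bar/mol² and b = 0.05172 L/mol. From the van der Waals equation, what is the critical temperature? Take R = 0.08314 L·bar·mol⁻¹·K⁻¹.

T_c ≈ 292.4 K

For a van der Waals gas, T_c = 8a/(27Rb).
T_c = 8×4.243/(27×0.08314×0.05172) = 33.944/0.11610 = 292.4 K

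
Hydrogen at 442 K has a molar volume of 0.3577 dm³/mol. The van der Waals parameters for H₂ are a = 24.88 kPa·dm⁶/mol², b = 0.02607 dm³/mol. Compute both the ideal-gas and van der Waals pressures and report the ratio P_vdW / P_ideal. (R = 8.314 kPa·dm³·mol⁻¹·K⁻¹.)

Ideal: P_ideal = RT/V_m = (8.314)(442)/0.3577 = 10273.4 kPa
vdW: P = RT/(V_m − b) − a/V_m² = 3674.79/0.331630 − 24.88/0.127949 = 11081.0 − 194.452 = 10886.5 kPa
Ratio = 10886.5/10273.4 = 1.060

P_vdW / P_ideal ≈ 1.060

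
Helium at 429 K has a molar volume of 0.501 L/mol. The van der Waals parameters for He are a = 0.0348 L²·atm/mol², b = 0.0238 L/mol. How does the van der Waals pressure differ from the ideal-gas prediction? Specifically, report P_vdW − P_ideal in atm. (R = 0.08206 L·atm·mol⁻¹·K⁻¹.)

Ideal: P_ideal = RT/V_m = (0.08206)(429)/0.501 = 70.2669 atm
vdW: P = RT/(V_m − b) − a/V_m² = 35.2037/0.477200 − 0.0348/0.251001 = 73.7714 − 0.138645 = 73.6328 atm
ΔP = 73.6328 − 70.2669 = 3.366 atm

ΔP ≈ 3.366 atm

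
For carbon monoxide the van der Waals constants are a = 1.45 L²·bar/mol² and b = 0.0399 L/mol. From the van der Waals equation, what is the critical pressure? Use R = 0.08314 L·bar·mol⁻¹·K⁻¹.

For a van der Waals gas, P_c = a/(27b²).
P_c = 1.45/(27×(0.0399)²) = 1.45/0.042984 = 33.73 bar

P_c ≈ 33.73 bar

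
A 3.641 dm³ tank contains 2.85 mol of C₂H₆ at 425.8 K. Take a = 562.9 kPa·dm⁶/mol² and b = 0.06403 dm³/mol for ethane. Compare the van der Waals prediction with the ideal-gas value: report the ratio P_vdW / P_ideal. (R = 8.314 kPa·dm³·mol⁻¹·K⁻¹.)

P_vdW / P_ideal ≈ 0.9283

Ideal: P_ideal = nRT/V = (2.85)(8.314)(425.8)/3.641 = 2771.02 kPa
vdW: P = nRT/(V − nb) − a n²/V² = 10089.3/3.45851 − 4572.16/13.2569 = 2917.24 − 344.889 = 2572.35 kPa
Ratio = 2572.35/2771.02 = 0.9283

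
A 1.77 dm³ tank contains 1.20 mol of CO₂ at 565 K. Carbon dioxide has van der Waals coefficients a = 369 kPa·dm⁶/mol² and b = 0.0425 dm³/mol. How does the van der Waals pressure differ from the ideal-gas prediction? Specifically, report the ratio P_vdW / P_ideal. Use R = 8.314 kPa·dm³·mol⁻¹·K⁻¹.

P_vdW / P_ideal ≈ 0.9764

Ideal: P_ideal = nRT/V = (1.20)(8.314)(565)/1.77 = 3184.68 kPa
vdW: P = nRT/(V − nb) − a n²/V² = 5636.89/1.71900 − 531.360/3.13290 = 3279.17 − 169.606 = 3109.56 kPa
Ratio = 3109.56/3184.68 = 0.9764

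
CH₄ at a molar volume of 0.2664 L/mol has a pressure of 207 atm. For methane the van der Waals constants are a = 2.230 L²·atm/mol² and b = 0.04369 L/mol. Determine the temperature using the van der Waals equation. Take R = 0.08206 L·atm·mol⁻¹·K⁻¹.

T = (P + a/V_m²)(V_m − b)/R
P + a/V_m² = 207 + 2.230/(0.2664)² = 238.42 atm
V_m − b = 0.2664 − 0.04369 = 0.22271 L/mol
T = (238.42)(0.22271)/0.08206 = 647.1 K

T ≈ 647.1 K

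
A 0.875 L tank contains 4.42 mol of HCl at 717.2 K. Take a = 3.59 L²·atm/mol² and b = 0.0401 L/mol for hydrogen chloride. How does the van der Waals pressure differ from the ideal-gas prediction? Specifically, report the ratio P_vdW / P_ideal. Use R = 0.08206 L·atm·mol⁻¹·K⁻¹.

P_vdW / P_ideal ≈ 0.9459

Ideal: P_ideal = nRT/V = (4.42)(0.08206)(717.2)/0.875 = 297.294 atm
vdW: P = nRT/(V − nb) − a n²/V² = 260.132/0.697758 − 70.1357/0.765625 = 372.811 − 91.6058 = 281.205 atm
Ratio = 281.205/297.294 = 0.9459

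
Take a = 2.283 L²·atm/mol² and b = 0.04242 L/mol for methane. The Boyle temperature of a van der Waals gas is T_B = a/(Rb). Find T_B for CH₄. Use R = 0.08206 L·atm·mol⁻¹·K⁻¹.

For a van der Waals gas the second virial coefficient B₂ = b − a/(RT) vanishes at T_B = a/(Rb).
T_B = 2.283/(0.08206×0.04242) = 2.283/0.0034810 = 655.8 K

T_B ≈ 655.8 K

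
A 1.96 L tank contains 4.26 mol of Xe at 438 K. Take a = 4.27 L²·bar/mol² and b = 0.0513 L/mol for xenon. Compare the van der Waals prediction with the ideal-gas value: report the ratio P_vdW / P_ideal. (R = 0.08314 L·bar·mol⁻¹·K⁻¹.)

Ideal: P_ideal = nRT/V = (4.26)(0.08314)(438)/1.96 = 79.1476 bar
vdW: P = nRT/(V − nb) − a n²/V² = 155.129/1.74146 − 77.4903/3.84160 = 89.0799 − 20.1714 = 68.9085 bar
Ratio = 68.9085/79.1476 = 0.8706

P_vdW / P_ideal ≈ 0.8706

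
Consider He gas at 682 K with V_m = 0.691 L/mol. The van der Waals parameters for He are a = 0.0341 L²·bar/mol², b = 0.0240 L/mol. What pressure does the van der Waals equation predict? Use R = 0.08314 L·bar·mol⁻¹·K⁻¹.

P = RT/(V_m − b) − a/V_m²
RT/(V_m − b) = (0.08314)(682)/(0.691 − 0.0240) = 56.701/0.66700 = 85.009 bar
a/V_m² = 0.0341/(0.691)² = 0.071416 bar
P = 85.009 − 0.071416 = 84.94 bar

P ≈ 84.94 bar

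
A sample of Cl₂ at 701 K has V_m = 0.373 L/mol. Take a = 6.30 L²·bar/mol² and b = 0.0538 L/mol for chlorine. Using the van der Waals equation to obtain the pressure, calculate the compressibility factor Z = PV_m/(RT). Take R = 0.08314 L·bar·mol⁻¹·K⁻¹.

P = RT/(V_m − b) − a/V_m² = (0.08314)(701)/(0.373 − 0.0538) − 6.30/(0.373)²
  = 58.281/0.31920 − 45.282 = 182.58 − 45.282 = 137.30 bar
Z = PV_m/(RT) = (137.30)(0.373)/((0.08314)(701)) = 51.213/58.281 = 0.8787

Z ≈ 0.8787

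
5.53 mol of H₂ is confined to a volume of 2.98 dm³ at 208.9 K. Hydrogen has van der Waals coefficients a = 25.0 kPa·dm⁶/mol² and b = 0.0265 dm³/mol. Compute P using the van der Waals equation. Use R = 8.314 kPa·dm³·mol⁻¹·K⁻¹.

P = nRT/(V − nb) − a n²/V²
nRT/(V − nb) = (5.53)(8.314)(208.9)/(2.98 − 5.53×0.0265) = 9604.5/2.8335 = 3389.6 kPa
a n²/V² = (25.0)(5.53)²/(2.98)² = 86.091 kPa
P = 3389.6 − 86.091 = 3304 kPa

P ≈ 3304 kPa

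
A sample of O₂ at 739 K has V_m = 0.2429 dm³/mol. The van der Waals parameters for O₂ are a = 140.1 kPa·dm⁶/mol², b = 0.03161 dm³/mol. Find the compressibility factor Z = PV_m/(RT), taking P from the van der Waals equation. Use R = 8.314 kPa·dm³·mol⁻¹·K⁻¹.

Z ≈ 1.056

P = RT/(V_m − b) − a/V_m² = (8.314)(739)/(0.2429 − 0.03161) − 140.1/(0.2429)²
  = 6144.0/0.21129 − 2374.6 = 29079 − 2374.6 = 26704 kPa
Z = PV_m/(RT) = (26704)(0.2429)/((8.314)(739)) = 6486.4/6144.0 = 1.056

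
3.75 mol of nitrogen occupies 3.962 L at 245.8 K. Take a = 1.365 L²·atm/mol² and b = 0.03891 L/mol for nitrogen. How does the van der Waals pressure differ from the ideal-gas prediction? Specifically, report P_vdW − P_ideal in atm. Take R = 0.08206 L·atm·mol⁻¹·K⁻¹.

Ideal: P_ideal = nRT/V = (3.75)(0.08206)(245.8)/3.962 = 19.0911 atm
vdW: P = nRT/(V − nb) − a n²/V² = 75.6388/3.81609 − 19.1953/15.6974 = 19.8210 − 1.22283 = 18.5982 atm
ΔP = 18.5982 − 19.0911 = -0.493 atm

ΔP ≈ -0.493 atm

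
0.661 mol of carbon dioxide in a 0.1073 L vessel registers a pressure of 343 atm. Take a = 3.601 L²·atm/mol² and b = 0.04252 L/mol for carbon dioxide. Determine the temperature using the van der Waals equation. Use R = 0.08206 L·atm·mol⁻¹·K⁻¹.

T = (P + a n²/V²)(V − nb)/(nR)
P + a n²/V² = 343 + (3.601)(0.661)²/(0.1073)² = 479.66 atm
V − nb = 0.1073 − (0.661)(0.04252) = 0.079194 L
T = (479.66)(0.079194)/((0.661)(0.08206)) = 700.3 K

T ≈ 700.3 K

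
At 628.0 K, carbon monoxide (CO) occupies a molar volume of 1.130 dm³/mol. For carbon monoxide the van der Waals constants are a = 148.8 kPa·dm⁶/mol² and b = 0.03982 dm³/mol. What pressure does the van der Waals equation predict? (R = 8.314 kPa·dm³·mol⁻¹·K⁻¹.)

P ≈ 4673 kPa

P = RT/(V_m − b) − a/V_m²
RT/(V_m − b) = (8.314)(628.0)/(1.130 − 0.03982) = 5221.2/1.0902 = 4789.2 kPa
a/V_m² = 148.8/(1.130)² = 116.53 kPa
P = 4789.2 − 116.53 = 4673 kPa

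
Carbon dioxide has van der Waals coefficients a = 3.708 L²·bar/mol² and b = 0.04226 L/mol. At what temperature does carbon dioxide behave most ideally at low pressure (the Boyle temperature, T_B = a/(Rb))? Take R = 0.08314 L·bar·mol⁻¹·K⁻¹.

For a van der Waals gas the second virial coefficient B₂ = b − a/(RT) vanishes at T_B = a/(Rb).
T_B = 3.708/(0.08314×0.04226) = 3.708/0.0035135 = 1055 K

T_B ≈ 1055 K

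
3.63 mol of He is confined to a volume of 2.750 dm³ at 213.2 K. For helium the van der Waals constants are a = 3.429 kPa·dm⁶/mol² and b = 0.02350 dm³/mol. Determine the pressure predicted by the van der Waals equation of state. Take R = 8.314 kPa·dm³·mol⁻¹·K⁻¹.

P ≈ 2409 kPa

P = nRT/(V − nb) − a n²/V²
nRT/(V − nb) = (3.63)(8.314)(213.2)/(2.750 − 3.63×0.02350) = 6434.3/2.6647 = 2414.6 kPa
a n²/V² = (3.429)(3.63)²/(2.750)² = 5.9747 kPa
P = 2414.6 − 5.9747 = 2409 kPa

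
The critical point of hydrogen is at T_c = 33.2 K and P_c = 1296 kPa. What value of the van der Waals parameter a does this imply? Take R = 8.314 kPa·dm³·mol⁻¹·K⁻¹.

From T_c = 8a/(27Rb) and P_c = a/(27b²): a = 27 R² T_c²/(64 P_c).
a = 27×(8.314)²×(33.2)²/(64×1296) = 2057122/82944 = 24.80 kPa·dm⁶/mol²

a ≈ 24.80 kPa·dm⁶/mol²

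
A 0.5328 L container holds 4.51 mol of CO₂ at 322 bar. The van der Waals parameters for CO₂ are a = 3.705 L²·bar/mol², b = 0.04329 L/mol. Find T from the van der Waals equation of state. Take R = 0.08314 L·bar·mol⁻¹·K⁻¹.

T ≈ 528.9 K

T = (P + a n²/V²)(V − nb)/(nR)
P + a n²/V² = 322 + (3.705)(4.51)²/(0.5328)² = 587.47 bar
V − nb = 0.5328 − (4.51)(0.04329) = 0.33756 L
T = (587.47)(0.33756)/((4.51)(0.08314)) = 528.9 K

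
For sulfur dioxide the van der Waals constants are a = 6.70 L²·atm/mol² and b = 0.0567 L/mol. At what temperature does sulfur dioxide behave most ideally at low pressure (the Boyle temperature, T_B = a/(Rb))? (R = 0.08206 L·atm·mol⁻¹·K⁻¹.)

For a van der Waals gas the second virial coefficient B₂ = b − a/(RT) vanishes at T_B = a/(Rb).
T_B = 6.70/(0.08206×0.0567) = 6.70/0.0046528 = 1440 K

T_B ≈ 1440 K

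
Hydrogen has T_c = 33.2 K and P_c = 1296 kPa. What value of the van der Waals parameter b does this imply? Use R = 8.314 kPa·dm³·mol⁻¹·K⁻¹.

From T_c = 8a/(27Rb) and P_c = a/(27b²): b = R T_c/(8 P_c).
b = (8.314)(33.2)/(8×1296) = 276.02/10368 = 0.02662 dm³/mol

b ≈ 0.02662 dm³/mol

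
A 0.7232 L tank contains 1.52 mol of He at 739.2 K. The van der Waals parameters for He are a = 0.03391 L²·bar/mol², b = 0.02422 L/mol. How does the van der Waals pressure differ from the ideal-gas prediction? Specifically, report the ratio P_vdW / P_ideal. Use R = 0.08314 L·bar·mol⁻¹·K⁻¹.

P_vdW / P_ideal ≈ 1.052

Ideal: P_ideal = nRT/V = (1.52)(0.08314)(739.2)/0.7232 = 129.169 bar
vdW: P = nRT/(V − nb) − a n²/V² = 93.4148/0.686386 − 0.0783457/0.523018 = 136.097 − 0.149795 = 135.947 bar
Ratio = 135.947/129.169 = 1.052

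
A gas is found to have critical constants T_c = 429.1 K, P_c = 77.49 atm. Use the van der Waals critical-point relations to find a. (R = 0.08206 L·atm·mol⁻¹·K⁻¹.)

From T_c = 8a/(27Rb) and P_c = a/(27b²): a = 27 R² T_c²/(64 P_c).
a = 27×(0.08206)²×(429.1)²/(64×77.49) = 33477/4959.4 = 6.750 L²·atm/mol²

a ≈ 6.750 L²·atm/mol²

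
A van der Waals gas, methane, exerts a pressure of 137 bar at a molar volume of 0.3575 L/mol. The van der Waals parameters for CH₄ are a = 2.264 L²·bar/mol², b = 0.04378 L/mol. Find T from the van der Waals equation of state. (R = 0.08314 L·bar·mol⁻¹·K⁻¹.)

T = (P + a/V_m²)(V_m − b)/R
P + a/V_m² = 137 + 2.264/(0.3575)² = 154.71 bar
V_m − b = 0.3575 − 0.04378 = 0.31372 L/mol
T = (154.71)(0.31372)/0.08314 = 583.8 K

T ≈ 583.8 K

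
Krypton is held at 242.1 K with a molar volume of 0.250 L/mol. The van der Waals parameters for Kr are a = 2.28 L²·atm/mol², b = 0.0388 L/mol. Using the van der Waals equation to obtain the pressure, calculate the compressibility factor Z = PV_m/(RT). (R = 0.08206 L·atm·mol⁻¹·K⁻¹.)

Z ≈ 0.7247

P = RT/(V_m − b) − a/V_m² = (0.08206)(242.1)/(0.250 − 0.0388) − 2.28/(0.250)²
  = 19.867/0.21120 − 36.480 = 94.067 − 36.480 = 57.587 atm
Z = PV_m/(RT) = (57.587)(0.250)/((0.08206)(242.1)) = 14.397/19.867 = 0.7247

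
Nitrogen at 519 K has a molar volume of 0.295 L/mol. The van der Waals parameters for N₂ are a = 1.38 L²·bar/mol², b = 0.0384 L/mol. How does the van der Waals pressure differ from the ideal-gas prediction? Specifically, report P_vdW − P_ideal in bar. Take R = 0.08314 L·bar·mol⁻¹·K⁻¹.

Ideal: P_ideal = RT/V_m = (0.08314)(519)/0.295 = 146.270 bar
vdW: P = RT/(V_m − b) − a/V_m² = 43.1497/0.256600 − 1.38/0.0870250 = 168.159 − 15.8575 = 152.302 bar
ΔP = 152.302 − 146.270 = 6.03 bar

ΔP ≈ 6.03 bar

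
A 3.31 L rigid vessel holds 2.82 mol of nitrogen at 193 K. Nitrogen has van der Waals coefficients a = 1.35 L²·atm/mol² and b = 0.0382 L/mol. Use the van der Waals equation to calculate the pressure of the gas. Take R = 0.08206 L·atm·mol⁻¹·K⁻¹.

P = nRT/(V − nb) − a n²/V²
nRT/(V − nb) = (2.82)(0.08206)(193)/(3.31 − 2.82×0.0382) = 44.662/3.2023 = 13.947 atm
a n²/V² = (1.35)(2.82)²/(3.31)² = 0.97989 atm
P = 13.947 − 0.97989 = 12.97 atm

P ≈ 12.97 atm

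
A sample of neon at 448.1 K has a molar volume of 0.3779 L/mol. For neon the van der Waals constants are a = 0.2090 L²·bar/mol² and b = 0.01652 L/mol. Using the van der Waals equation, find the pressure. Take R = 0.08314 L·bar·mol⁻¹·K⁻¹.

P = RT/(V_m − b) − a/V_m²
RT/(V_m − b) = (0.08314)(448.1)/(0.3779 − 0.01652) = 37.255/0.36138 = 103.09 bar
a/V_m² = 0.2090/(0.3779)² = 1.4635 bar
P = 103.09 − 1.4635 = 101.6 bar

P ≈ 101.6 bar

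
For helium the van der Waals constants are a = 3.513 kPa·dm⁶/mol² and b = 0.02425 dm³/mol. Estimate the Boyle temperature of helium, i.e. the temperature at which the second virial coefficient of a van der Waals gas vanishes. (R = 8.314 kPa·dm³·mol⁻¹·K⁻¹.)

For a van der Waals gas the second virial coefficient B₂ = b − a/(RT) vanishes at T_B = a/(Rb).
T_B = 3.513/(8.314×0.02425) = 3.513/0.20161 = 17.42 K

T_B ≈ 17.42 K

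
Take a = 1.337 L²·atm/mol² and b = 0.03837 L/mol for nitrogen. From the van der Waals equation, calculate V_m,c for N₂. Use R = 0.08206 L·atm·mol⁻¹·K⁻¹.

For a van der Waals gas, V_m,c = 3b.
V_m,c = 3×0.03837 = 0.1151 L/mol

V_m,c ≈ 0.1151 L/mol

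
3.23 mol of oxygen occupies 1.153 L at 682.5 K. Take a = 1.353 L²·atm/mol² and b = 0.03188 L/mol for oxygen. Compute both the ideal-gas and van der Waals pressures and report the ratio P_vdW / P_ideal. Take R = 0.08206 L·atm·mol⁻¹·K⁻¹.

Ideal: P_ideal = nRT/V = (3.23)(0.08206)(682.5)/1.153 = 156.894 atm
vdW: P = nRT/(V − nb) − a n²/V² = 180.899/1.05003 − 14.1157/1.32941 = 172.280 − 10.6180 = 161.662 atm
Ratio = 161.662/156.894 = 1.030

P_vdW / P_ideal ≈ 1.030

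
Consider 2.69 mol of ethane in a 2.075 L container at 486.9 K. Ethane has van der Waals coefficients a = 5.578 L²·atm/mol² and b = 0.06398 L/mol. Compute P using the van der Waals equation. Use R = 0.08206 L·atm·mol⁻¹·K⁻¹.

P = nRT/(V − nb) − a n²/V²
nRT/(V − nb) = (2.69)(0.08206)(486.9)/(2.075 − 2.69×0.06398) = 107.48/1.9029 = 56.482 atm
a n²/V² = (5.578)(2.69)²/(2.075)² = 9.3745 atm
P = 56.482 − 9.3745 = 47.11 atm

P ≈ 47.11 atm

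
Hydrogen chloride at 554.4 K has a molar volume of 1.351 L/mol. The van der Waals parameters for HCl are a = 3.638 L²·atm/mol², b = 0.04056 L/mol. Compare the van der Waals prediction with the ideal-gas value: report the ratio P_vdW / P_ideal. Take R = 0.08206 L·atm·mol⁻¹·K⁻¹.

Ideal: P_ideal = RT/V_m = (0.08206)(554.4)/1.351 = 33.6744 atm
vdW: P = RT/(V_m − b) − a/V_m² = 45.4941/1.31044 − 3.638/1.82520 = 34.7167 − 1.99321 = 32.7235 atm
Ratio = 32.7235/33.6744 = 0.9718

P_vdW / P_ideal ≈ 0.9718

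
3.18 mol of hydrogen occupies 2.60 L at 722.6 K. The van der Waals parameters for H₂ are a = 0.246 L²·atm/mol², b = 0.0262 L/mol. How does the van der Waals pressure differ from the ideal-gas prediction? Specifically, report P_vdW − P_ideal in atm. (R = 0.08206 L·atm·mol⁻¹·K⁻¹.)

ΔP ≈ 2.033 atm

Ideal: P_ideal = nRT/V = (3.18)(0.08206)(722.6)/2.60 = 72.5242 atm
vdW: P = nRT/(V − nb) − a n²/V² = 188.563/2.51668 − 2.48765/6.76000 = 74.9253 − 0.367996 = 74.5573 atm
ΔP = 74.5573 − 72.5242 = 2.033 atm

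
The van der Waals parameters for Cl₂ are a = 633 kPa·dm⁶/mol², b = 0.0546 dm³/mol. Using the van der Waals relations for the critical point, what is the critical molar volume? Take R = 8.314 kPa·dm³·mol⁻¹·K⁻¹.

V_m,c ≈ 0.1638 dm³/mol

For a van der Waals gas, V_m,c = 3b.
V_m,c = 3×0.0546 = 0.1638 dm³/mol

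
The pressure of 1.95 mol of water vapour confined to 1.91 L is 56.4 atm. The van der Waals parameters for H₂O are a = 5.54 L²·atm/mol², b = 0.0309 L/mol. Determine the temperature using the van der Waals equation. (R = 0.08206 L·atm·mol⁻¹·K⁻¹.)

T ≈ 718.7 K

T = (P + a n²/V²)(V − nb)/(nR)
P + a n²/V² = 56.4 + (5.54)(1.95)²/(1.91)² = 62.174 atm
V − nb = 1.91 − (1.95)(0.0309) = 1.8497 L
T = (62.174)(1.8497)/((1.95)(0.08206)) = 718.7 K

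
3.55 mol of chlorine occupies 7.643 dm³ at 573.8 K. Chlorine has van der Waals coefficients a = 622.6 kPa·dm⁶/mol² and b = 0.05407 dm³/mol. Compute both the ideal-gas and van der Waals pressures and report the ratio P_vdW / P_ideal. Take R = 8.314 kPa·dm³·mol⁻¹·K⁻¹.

P_vdW / P_ideal ≈ 0.9651

Ideal: P_ideal = nRT/V = (3.55)(8.314)(573.8)/7.643 = 2215.82 kPa
vdW: P = nRT/(V − nb) − a n²/V² = 16935.5/7.45105 − 7846.32/58.4154 = 2272.90 − 134.319 = 2138.58 kPa
Ratio = 2138.58/2215.82 = 0.9651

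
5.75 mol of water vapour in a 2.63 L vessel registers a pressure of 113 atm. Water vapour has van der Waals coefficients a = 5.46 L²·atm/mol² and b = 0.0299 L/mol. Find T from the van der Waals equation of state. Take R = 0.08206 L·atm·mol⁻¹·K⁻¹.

T = (P + a n²/V²)(V − nb)/(nR)
P + a n²/V² = 113 + (5.46)(5.75)²/(2.63)² = 139.10 atm
V − nb = 2.63 − (5.75)(0.0299) = 2.4581 L
T = (139.10)(2.4581)/((5.75)(0.08206)) = 724.6 K

T ≈ 724.6 K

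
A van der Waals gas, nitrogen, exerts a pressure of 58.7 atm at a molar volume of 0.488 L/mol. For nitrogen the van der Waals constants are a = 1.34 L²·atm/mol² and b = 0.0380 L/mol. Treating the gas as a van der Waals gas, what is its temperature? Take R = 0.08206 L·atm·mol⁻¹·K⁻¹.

T = (P + a/V_m²)(V_m − b)/R
P + a/V_m² = 58.7 + 1.34/(0.488)² = 64.327 atm
V_m − b = 0.488 − 0.0380 = 0.45000 L/mol
T = (64.327)(0.45000)/0.08206 = 352.8 K

T ≈ 352.8 K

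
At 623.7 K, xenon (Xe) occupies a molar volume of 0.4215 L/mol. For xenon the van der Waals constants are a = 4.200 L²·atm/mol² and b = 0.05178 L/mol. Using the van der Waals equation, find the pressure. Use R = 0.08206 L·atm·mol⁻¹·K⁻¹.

P ≈ 114.8 atm

P = RT/(V_m − b) − a/V_m²
RT/(V_m − b) = (0.08206)(623.7)/(0.4215 − 0.05178) = 51.181/0.36972 = 138.43 atm
a/V_m² = 4.200/(0.4215)² = 23.640 atm
P = 138.43 − 23.640 = 114.8 atm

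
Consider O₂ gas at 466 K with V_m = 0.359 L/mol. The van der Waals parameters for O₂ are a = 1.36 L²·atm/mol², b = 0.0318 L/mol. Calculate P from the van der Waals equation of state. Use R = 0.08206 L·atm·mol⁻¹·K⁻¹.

P ≈ 106.3 atm

P = RT/(V_m − b) − a/V_m²
RT/(V_m − b) = (0.08206)(466)/(0.359 − 0.0318) = 38.240/0.32720 = 116.87 atm
a/V_m² = 1.36/(0.359)² = 10.552 atm
P = 116.87 − 10.552 = 106.3 atm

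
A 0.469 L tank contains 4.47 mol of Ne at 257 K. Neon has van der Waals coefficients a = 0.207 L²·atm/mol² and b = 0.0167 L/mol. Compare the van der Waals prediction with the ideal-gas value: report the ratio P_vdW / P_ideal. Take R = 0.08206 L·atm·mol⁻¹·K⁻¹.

P_vdW / P_ideal ≈ 1.096

Ideal: P_ideal = nRT/V = (4.47)(0.08206)(257)/0.469 = 201.002 atm
vdW: P = nRT/(V − nb) − a n²/V² = 94.2697/0.394351 − 4.13605/0.219961 = 239.050 − 18.8036 = 220.246 atm
Ratio = 220.246/201.002 = 1.096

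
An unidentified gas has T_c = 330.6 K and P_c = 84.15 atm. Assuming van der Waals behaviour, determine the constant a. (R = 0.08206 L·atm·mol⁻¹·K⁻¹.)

From T_c = 8a/(27Rb) and P_c = a/(27b²): a = 27 R² T_c²/(64 P_c).
a = 27×(0.08206)²×(330.6)²/(64×84.15) = 19872/5385.6 = 3.690 L²·atm/mol²

a ≈ 3.690 L²·atm/mol²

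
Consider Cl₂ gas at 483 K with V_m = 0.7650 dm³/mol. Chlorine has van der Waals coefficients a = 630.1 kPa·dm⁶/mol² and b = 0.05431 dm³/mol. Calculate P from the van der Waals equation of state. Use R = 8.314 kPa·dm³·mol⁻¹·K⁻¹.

P ≈ 4574 kPa

P = RT/(V_m − b) − a/V_m²
RT/(V_m − b) = (8.314)(483)/(0.7650 − 0.05431) = 4015.7/0.71069 = 5650.4 kPa
a/V_m² = 630.1/(0.7650)² = 1076.7 kPa
P = 5650.4 − 1076.7 = 4574 kPa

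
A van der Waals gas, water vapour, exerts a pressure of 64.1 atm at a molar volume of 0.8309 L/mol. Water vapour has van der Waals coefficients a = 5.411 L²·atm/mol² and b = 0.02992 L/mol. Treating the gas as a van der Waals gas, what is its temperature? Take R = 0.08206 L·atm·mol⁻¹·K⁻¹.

T = (P + a/V_m²)(V_m − b)/R
P + a/V_m² = 64.1 + 5.411/(0.8309)² = 71.938 atm
V_m − b = 0.8309 − 0.02992 = 0.80098 L/mol
T = (71.938)(0.80098)/0.08206 = 702.2 K

T ≈ 702.2 K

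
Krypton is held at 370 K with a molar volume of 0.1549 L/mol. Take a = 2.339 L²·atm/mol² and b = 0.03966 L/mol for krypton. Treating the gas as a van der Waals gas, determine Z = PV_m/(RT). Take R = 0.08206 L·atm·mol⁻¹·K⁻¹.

P = RT/(V_m − b) − a/V_m² = (0.08206)(370)/(0.1549 − 0.03966) − 2.339/(0.1549)²
  = 30.362/0.11524 − 97.483 = 263.47 − 97.483 = 165.99 atm
Z = PV_m/(RT) = (165.99)(0.1549)/((0.08206)(370)) = 25.712/30.362 = 0.8468

Z ≈ 0.8468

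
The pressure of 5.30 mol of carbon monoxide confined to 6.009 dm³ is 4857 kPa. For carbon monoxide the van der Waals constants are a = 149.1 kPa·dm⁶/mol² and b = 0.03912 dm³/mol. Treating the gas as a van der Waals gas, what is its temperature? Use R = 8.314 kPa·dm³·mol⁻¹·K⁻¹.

T ≈ 654.8 K

T = (P + a n²/V²)(V − nb)/(nR)
P + a n²/V² = 4857 + (149.1)(5.30)²/(6.009)² = 4973.0 kPa
V − nb = 6.009 − (5.30)(0.03912) = 5.8017 dm³
T = (4973.0)(5.8017)/((5.30)(8.314)) = 654.8 K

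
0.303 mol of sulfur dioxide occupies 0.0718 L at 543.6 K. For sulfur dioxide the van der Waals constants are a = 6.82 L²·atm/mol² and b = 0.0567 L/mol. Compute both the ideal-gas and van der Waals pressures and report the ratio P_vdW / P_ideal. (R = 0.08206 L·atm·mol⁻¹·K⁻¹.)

P_vdW / P_ideal ≈ 0.6693

Ideal: P_ideal = nRT/V = (0.303)(0.08206)(543.6)/0.0718 = 188.247 atm
vdW: P = nRT/(V − nb) − a n²/V² = 13.5162/0.0546199 − 0.626137/0.00515524 = 247.459 − 121.456 = 126.003 atm
Ratio = 126.003/188.247 = 0.6693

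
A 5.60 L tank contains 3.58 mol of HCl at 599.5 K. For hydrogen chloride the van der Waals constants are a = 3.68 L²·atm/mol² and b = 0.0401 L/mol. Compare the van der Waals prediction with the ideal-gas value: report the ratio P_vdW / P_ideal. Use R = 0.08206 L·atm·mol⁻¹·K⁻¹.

P_vdW / P_ideal ≈ 0.9785

Ideal: P_ideal = nRT/V = (3.58)(0.08206)(599.5)/5.60 = 31.4496 atm
vdW: P = nRT/(V − nb) − a n²/V² = 176.118/5.45644 − 47.1644/31.3600 = 32.2771 − 1.50397 = 30.7731 atm
Ratio = 30.7731/31.4496 = 0.9785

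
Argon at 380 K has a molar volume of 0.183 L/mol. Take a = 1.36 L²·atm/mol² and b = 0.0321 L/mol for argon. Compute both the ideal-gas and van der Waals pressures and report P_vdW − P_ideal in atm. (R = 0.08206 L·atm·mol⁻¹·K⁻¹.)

ΔP ≈ -4.36 atm

Ideal: P_ideal = RT/V_m = (0.08206)(380)/0.183 = 170.398 atm
vdW: P = RT/(V_m − b) − a/V_m² = 31.1828/0.150900 − 1.36/0.0334890 = 206.645 − 40.6103 = 166.035 atm
ΔP = 166.035 − 170.398 = -4.36 atm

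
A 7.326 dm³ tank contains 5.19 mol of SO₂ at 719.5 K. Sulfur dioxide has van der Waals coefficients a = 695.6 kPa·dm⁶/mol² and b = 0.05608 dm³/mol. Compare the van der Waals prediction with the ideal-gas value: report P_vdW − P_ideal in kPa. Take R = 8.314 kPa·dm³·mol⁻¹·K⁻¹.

Ideal: P_ideal = nRT/V = (5.19)(8.314)(719.5)/7.326 = 4237.81 kPa
vdW: P = nRT/(V − nb) − a n²/V² = 31046.2/7.03494 − 18736.8/53.6703 = 4413.14 − 349.109 = 4064.03 kPa
ΔP = 4064.03 − 4237.81 = -173.8 kPa

ΔP ≈ -173.8 kPa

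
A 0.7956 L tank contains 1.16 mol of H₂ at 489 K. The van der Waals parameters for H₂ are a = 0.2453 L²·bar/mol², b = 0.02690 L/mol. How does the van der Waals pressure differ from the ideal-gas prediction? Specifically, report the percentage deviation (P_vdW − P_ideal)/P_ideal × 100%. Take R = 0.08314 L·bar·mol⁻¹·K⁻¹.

3.20 %

Ideal: P_ideal = nRT/V = (1.16)(0.08314)(489)/0.7956 = 59.2764 bar
vdW: P = nRT/(V − nb) − a n²/V² = 47.1603/0.764396 − 0.330076/0.632979 = 61.6962 − 0.521464 = 61.1747 bar
% deviation = (61.1747 − 59.2764)/59.2764 × 100% = 3.20%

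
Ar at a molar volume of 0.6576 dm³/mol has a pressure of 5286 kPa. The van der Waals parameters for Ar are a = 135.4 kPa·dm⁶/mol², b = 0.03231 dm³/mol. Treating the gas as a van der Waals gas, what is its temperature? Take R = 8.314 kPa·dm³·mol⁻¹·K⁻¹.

T ≈ 421.1 K

T = (P + a/V_m²)(V_m − b)/R
P + a/V_m² = 5286 + 135.4/(0.6576)² = 5599.1 kPa
V_m − b = 0.6576 − 0.03231 = 0.62529 dm³/mol
T = (5599.1)(0.62529)/8.314 = 421.1 K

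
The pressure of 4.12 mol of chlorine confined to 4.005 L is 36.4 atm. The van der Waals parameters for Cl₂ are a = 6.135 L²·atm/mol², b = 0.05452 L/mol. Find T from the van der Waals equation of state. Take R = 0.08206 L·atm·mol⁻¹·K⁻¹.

T = (P + a n²/V²)(V − nb)/(nR)
P + a n²/V² = 36.4 + (6.135)(4.12)²/(4.005)² = 42.892 atm
V − nb = 4.005 − (4.12)(0.05452) = 3.7804 L
T = (42.892)(3.7804)/((4.12)(0.08206)) = 479.6 K

T ≈ 479.6 K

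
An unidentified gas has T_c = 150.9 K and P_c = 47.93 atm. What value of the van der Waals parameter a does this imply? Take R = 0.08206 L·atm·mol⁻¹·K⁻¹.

From T_c = 8a/(27Rb) and P_c = a/(27b²): a = 27 R² T_c²/(64 P_c).
a = 27×(0.08206)²×(150.9)²/(64×47.93) = 4140.0/3067.5 = 1.350 L²·atm/mol²

a ≈ 1.350 L²·atm/mol²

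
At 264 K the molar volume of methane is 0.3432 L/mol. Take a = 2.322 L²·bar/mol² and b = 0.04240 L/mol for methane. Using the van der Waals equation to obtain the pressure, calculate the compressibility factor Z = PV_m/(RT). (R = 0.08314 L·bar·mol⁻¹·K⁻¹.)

Z ≈ 0.8327

P = RT/(V_m − b) − a/V_m² = (0.08314)(264)/(0.3432 − 0.04240) − 2.322/(0.3432)²
  = 21.949/0.30080 − 19.714 = 72.969 − 19.714 = 53.255 bar
Z = PV_m/(RT) = (53.255)(0.3432)/((0.08314)(264)) = 18.277/21.949 = 0.8327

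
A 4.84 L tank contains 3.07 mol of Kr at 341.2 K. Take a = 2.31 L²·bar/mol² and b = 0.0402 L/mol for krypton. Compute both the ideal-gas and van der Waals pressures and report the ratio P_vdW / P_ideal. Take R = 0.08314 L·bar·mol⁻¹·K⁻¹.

Ideal: P_ideal = nRT/V = (3.07)(0.08314)(341.2)/4.84 = 17.9934 bar
vdW: P = nRT/(V − nb) − a n²/V² = 87.0878/4.71659 − 21.7715/23.4256 = 18.4641 − 0.929389 = 17.5347 bar
Ratio = 17.5347/17.9934 = 0.9745

P_vdW / P_ideal ≈ 0.9745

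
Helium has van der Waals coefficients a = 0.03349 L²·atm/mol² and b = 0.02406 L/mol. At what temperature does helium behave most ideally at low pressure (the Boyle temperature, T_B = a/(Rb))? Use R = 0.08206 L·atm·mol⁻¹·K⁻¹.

For a van der Waals gas the second virial coefficient B₂ = b − a/(RT) vanishes at T_B = a/(Rb).
T_B = 0.03349/(0.08206×0.02406) = 0.03349/0.0019744 = 16.96 K

T_B ≈ 16.96 K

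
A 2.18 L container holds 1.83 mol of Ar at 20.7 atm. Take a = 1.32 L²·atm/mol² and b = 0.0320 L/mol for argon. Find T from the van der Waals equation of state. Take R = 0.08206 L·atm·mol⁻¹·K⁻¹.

T = (P + a n²/V²)(V − nb)/(nR)
P + a n²/V² = 20.7 + (1.32)(1.83)²/(2.18)² = 21.630 atm
V − nb = 2.18 − (1.83)(0.0320) = 2.1214 L
T = (21.630)(2.1214)/((1.83)(0.08206)) = 305.6 K

T ≈ 305.6 K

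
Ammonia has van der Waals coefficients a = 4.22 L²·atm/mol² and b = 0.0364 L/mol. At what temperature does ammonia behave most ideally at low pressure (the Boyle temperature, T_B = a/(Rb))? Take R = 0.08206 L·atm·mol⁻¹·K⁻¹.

T_B ≈ 1413 K

For a van der Waals gas the second virial coefficient B₂ = b − a/(RT) vanishes at T_B = a/(Rb).
T_B = 4.22/(0.08206×0.0364) = 4.22/0.0029870 = 1413 K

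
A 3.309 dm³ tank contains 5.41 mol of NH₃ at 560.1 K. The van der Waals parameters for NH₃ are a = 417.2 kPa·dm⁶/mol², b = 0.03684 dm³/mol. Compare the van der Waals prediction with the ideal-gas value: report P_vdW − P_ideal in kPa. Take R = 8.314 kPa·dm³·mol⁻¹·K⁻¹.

ΔP ≈ -627.2 kPa

Ideal: P_ideal = nRT/V = (5.41)(8.314)(560.1)/3.309 = 7613.36 kPa
vdW: P = nRT/(V − nb) − a n²/V² = 25192.6/3.10970 − 12210.7/10.9495 = 8101.30 − 1115.18 = 6986.12 kPa
ΔP = 6986.12 − 7613.36 = -627.2 kPa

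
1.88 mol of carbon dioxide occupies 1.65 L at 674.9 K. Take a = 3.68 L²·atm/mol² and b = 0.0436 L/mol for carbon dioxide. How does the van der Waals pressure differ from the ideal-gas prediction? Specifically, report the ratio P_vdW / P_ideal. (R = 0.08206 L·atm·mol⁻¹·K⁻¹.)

Ideal: P_ideal = nRT/V = (1.88)(0.08206)(674.9)/1.65 = 63.1023 atm
vdW: P = nRT/(V − nb) − a n²/V² = 104.119/1.56803 − 13.0066/2.72250 = 66.4012 − 4.77745 = 61.6238 atm
Ratio = 61.6238/63.1023 = 0.9766

P_vdW / P_ideal ≈ 0.9766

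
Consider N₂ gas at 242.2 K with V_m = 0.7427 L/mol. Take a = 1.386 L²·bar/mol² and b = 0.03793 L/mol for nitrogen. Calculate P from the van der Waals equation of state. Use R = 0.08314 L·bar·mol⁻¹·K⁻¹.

P ≈ 26.06 bar

P = RT/(V_m − b) − a/V_m²
RT/(V_m − b) = (0.08314)(242.2)/(0.7427 − 0.03793) = 20.137/0.70477 = 28.572 bar
a/V_m² = 1.386/(0.7427)² = 2.5127 bar
P = 28.572 − 2.5127 = 26.06 bar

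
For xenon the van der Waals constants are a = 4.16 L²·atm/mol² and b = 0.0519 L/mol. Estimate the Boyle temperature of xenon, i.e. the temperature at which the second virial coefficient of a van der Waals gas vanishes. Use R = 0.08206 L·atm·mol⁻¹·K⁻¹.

For a van der Waals gas the second virial coefficient B₂ = b − a/(RT) vanishes at T_B = a/(Rb).
T_B = 4.16/(0.08206×0.0519) = 4.16/0.0042589 = 976.8 K

T_B ≈ 976.8 K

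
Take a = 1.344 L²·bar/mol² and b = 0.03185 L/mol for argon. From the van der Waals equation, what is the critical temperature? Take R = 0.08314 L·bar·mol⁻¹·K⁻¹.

For a van der Waals gas, T_c = 8a/(27Rb).
T_c = 8×1.344/(27×0.08314×0.03185) = 10.752/0.071496 = 150.4 K

T_c ≈ 150.4 K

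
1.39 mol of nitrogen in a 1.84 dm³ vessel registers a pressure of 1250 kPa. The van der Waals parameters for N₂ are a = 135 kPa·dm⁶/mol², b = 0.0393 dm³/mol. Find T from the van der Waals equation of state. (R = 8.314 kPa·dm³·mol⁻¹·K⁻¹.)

T ≈ 205.0 K

T = (P + a n²/V²)(V − nb)/(nR)
P + a n²/V² = 1250 + (135)(1.39)²/(1.84)² = 1327.0 kPa
V − nb = 1.84 − (1.39)(0.0393) = 1.7854 dm³
T = (1327.0)(1.7854)/((1.39)(8.314)) = 205.0 K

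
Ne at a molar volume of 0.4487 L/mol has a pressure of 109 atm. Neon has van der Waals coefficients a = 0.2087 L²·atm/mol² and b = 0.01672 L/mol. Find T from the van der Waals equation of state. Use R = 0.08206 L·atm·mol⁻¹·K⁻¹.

T = (P + a/V_m²)(V_m − b)/R
P + a/V_m² = 109 + 0.2087/(0.4487)² = 110.04 atm
V_m − b = 0.4487 − 0.01672 = 0.43198 L/mol
T = (110.04)(0.43198)/0.08206 = 579.3 K

T ≈ 579.3 K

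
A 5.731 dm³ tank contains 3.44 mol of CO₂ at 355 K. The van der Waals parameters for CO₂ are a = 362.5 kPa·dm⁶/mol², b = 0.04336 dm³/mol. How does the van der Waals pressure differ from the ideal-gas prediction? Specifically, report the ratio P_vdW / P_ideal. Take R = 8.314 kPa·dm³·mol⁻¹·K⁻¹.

P_vdW / P_ideal ≈ 0.9530

Ideal: P_ideal = nRT/V = (3.44)(8.314)(355)/5.731 = 1771.60 kPa
vdW: P = nRT/(V − nb) − a n²/V² = 10153.1/5.58184 − 4289.68/32.8444 = 1818.95 − 130.606 = 1688.34 kPa
Ratio = 1688.34/1771.60 = 0.9530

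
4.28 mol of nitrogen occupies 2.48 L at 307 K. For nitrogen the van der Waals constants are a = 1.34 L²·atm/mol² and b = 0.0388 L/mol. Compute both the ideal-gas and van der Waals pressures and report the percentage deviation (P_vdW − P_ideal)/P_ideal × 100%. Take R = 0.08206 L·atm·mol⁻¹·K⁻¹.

Ideal: P_ideal = nRT/V = (4.28)(0.08206)(307)/2.48 = 43.4772 atm
vdW: P = nRT/(V − nb) − a n²/V² = 107.824/2.31394 − 24.5467/6.15040 = 46.5976 − 3.99107 = 42.6065 atm
% deviation = (42.6065 − 43.4772)/43.4772 × 100% = -2.00%

-2.00 %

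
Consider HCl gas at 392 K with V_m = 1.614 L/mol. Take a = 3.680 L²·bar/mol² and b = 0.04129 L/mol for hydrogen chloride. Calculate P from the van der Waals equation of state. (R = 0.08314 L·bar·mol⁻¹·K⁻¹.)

P ≈ 19.31 bar

P = RT/(V_m − b) − a/V_m²
RT/(V_m − b) = (0.08314)(392)/(1.614 − 0.04129) = 32.591/1.5727 = 20.723 bar
a/V_m² = 3.680/(1.614)² = 1.4127 bar
P = 20.723 − 1.4127 = 19.31 bar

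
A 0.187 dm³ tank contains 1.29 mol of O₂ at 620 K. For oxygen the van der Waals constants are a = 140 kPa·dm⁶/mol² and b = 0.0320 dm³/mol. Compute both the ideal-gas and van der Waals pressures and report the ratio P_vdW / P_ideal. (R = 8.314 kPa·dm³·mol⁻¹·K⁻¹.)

P_vdW / P_ideal ≈ 1.096

Ideal: P_ideal = nRT/V = (1.29)(8.314)(620)/0.187 = 35559.0 kPa
vdW: P = nRT/(V − nb) − a n²/V² = 6649.54/0.145720 − 232.974/0.0349690 = 45632.3 − 6662.30 = 38970.0 kPa
Ratio = 38970.0/35559.0 = 1.096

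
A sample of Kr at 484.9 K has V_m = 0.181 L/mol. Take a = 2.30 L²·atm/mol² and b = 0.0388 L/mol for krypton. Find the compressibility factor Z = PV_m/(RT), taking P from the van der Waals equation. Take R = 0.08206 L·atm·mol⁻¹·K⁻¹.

Z ≈ 0.9535

P = RT/(V_m − b) − a/V_m² = (0.08206)(484.9)/(0.181 − 0.0388) − 2.30/(0.181)²
  = 39.791/0.14220 − 70.205 = 279.82 − 70.205 = 209.62 atm
Z = PV_m/(RT) = (209.62)(0.181)/((0.08206)(484.9)) = 37.941/39.791 = 0.9535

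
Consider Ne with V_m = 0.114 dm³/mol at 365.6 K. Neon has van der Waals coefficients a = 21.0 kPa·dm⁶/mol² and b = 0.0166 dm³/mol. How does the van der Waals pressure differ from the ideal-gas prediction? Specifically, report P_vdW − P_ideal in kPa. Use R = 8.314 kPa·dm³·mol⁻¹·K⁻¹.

ΔP ≈ 2928 kPa

Ideal: P_ideal = RT/V_m = (8.314)(365.6)/0.114 = 26663.1 kPa
vdW: P = RT/(V_m − b) − a/V_m² = 3039.60/0.0974000 − 21.0/0.0129960 = 31207.4 − 1615.88 = 29591.5 kPa
ΔP = 29591.5 − 26663.1 = 2928 kPa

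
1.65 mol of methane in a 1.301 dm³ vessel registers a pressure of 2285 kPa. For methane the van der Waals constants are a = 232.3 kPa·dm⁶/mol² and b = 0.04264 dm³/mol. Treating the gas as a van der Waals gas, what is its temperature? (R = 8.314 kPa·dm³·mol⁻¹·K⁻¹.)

T ≈ 238.5 K

T = (P + a n²/V²)(V − nb)/(nR)
P + a n²/V² = 2285 + (232.3)(1.65)²/(1.301)² = 2658.6 kPa
V − nb = 1.301 − (1.65)(0.04264) = 1.2306 dm³
T = (2658.6)(1.2306)/((1.65)(8.314)) = 238.5 K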